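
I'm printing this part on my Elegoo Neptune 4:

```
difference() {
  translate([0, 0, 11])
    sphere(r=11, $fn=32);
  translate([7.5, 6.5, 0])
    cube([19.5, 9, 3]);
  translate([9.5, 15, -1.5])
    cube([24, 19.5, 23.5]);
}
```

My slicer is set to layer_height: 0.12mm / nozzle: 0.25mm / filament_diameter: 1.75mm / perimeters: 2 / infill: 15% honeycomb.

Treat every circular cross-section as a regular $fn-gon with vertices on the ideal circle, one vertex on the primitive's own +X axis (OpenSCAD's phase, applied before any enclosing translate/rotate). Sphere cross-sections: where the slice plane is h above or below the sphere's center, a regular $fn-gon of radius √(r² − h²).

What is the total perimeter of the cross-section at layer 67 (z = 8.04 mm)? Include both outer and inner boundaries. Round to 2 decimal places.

66.46 mm

At z = 8.04 mm: the sphere: section is a regular 32-gon, circumradius = √(r²−h²) = √(11²−2.96²) = 10.594 (perimeter = 2·32·10.594·sin(180°/32) = 66.46 mm); the cube at (7.5, 6.5) is absent (z outside [0, 3]); the cube at (9.5, 15) (footprint 24×19.5) is included at this height (perimeter 87.00 mm); Subtracting the remaining from the first: starting from the r=11 sphere, the 24×19.5 cube at (9.5, 15) misses the remaining region (no effect) — boundary = 66.46 mm. Overall, the cross-section is a single solid region. Total boundary length (outer) = 66.46 mm.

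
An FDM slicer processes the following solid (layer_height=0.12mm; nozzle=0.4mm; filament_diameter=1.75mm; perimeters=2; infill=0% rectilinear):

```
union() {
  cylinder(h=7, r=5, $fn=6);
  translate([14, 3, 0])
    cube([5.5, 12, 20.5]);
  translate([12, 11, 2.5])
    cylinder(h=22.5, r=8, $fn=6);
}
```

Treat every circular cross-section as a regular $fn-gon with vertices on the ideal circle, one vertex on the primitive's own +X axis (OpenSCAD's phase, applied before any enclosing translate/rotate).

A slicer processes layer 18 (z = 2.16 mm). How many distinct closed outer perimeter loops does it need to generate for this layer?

2

At z = 2.16 mm: the r=5 cylinder contributes a regular 6-gon of circumradius 5; the cube at (14, 3) is present — its section is the full 5.5×12 rectangle; the cylinder at (12, 11) does not reach this height (z outside [2.5, 25]); Merging all regions: the 2 present regions are separate (no shared area or edge), so areas and boundary lengths simply add and each stays a separate island — 2 connected regions. The result has 2 disconnected regions.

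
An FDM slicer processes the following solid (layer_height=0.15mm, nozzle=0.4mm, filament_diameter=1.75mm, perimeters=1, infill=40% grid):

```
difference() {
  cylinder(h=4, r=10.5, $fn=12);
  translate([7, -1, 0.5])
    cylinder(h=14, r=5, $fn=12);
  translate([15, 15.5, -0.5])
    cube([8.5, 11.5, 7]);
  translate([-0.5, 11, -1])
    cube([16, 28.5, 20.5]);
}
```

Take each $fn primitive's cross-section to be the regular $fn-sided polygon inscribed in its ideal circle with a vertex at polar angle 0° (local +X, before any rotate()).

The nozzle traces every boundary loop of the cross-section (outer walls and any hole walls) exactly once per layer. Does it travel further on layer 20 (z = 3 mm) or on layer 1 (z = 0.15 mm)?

layer 20 (z = 3 mm)

Layer 20 (z = 3): the cylinder: section is a regular 12-gon, circumradius r=10.5 (perimeter = 2·12·10.500·sin(180°/12) = 65.22 mm); the r=5 cylinder at (7, -1) contributes a regular 12-gon of circumradius 5 (perimeter = 2·12·5.000·sin(180°/12) = 31.06 mm); the cube at (15, 15.5) (footprint 8.5×11.5) is included at this height (perimeter 40.00 mm); the cube at (-0.5, 11) (footprint 16×28.5) is included at this height (perimeter 89.00 mm); After the difference (first − rest): starting from the r=10.5 cylinder, the r=5 cylinder at (7, -1) partially overlaps it — only the 64.14 mm² overlap (of its 75.00 mm²) is removed, clipping the outline; the 8.5×11.5 cube at (15, 15.5) misses the remaining region (no effect); the 16×28.5 cube at (-0.5, 11) misses the remaining region (no effect) — boundary = 76.35 mm. So its perimeter = 76.35 mm. Layer 1 (z = 0.15): the cylinder: section is a regular 12-gon, circumradius r=10.5 (perimeter = 2·12·10.500·sin(180°/12) = 65.22 mm); the cylinder at (7, -1) is absent (z outside [0.5, 14.5]); the cube at (15, 15.5) is present — its section is the full 8.5×11.5 rectangle (perimeter 40.00 mm); the 16×28.5 cube at (-0.5, 11) contributes its full rectangle (perimeter 89.00 mm); Subtracting the remaining from the first: starting from the r=10.5 cylinder, the 8.5×11.5 cube at (15, 15.5) misses the remaining region (no effect); the 16×28.5 cube at (-0.5, 11) misses the remaining region (no effect) — boundary = 65.22 mm. So its perimeter = 65.22 mm. Layer 20 is larger (76.35 vs 65.22 mm).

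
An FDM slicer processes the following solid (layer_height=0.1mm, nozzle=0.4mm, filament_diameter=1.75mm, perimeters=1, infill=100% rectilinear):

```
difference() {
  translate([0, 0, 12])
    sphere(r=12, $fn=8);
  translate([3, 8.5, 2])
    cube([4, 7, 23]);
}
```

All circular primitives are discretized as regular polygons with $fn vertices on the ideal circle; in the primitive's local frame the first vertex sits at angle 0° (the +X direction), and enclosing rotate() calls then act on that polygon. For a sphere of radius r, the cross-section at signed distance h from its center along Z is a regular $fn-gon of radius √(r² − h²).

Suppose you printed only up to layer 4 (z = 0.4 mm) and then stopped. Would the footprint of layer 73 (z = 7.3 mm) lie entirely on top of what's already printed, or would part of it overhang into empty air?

Compare the two slices. At z = 0.4: the sphere: section is a regular 8-gon, circumradius = √(r²−h²) = √(12²−11.6²) = 3.072 (area = (8/2)·3.072²·sin(360°/8) = 26.70 mm²); the cube at (3, 8.5) does not reach this height (z outside [2, 25]); Taking the first minus the rest: none of the subtracted shapes is present at this height, so the r=12 sphere is unchanged — area = 26.70 mm². At z = 7.3: the r=12 sphere slices to a regular 8-gon of circumradius 11.041 (√(r²−h²) with h=4.7 from center) (area = (8/2)·11.041²·sin(360°/8) = 344.81 mm²); the cube at (3, 8.5) (footprint 4×7) is included at this height (area 28.00 mm²); Subtracting the remaining from the first: starting from the r=12 sphere (344.81 mm²), the 4×7 cube at (3, 8.5) partially overlaps it — only the 2.04 mm² overlap (of its 28.00 mm²) is removed, clipping the outline — area = 342.78 mm². Checking containment: at z = 7.3 the cross-section extends beyond the z = 0.4 cross-section by about 316.08 mm².

part overhangs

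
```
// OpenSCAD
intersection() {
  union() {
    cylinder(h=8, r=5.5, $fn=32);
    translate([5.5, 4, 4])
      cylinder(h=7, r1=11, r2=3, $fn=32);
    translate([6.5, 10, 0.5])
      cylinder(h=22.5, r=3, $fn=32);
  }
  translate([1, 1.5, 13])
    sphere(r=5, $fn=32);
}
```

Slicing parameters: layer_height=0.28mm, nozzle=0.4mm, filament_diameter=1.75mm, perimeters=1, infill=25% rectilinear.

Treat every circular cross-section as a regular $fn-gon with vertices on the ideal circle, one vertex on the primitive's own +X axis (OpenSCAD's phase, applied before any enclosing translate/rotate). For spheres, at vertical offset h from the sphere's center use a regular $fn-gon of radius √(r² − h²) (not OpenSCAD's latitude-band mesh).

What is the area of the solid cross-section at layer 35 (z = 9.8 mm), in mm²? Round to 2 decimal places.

At z = 9.8 mm: the cylinder is not intersected at this z (z outside [0, 8]); the cone at (5.5, 4) contributes a regular 32-gon of circumradius 4.371 (interpolated between r1=11 and r2=3 at t=0.829) (area = (32/2)·4.371²·sin(360°/32) = 59.65 mm²); the r=3 cylinder at (6.5, 10) gives a regular 32-gon of circumradius 3 (constant along its height) (area = (32/2)·3.000²·sin(360°/32) = 28.09 mm²); Taking the union: the regions partially overlap — summed areas 87.74 mm² minus the doubly-counted overlap 3.46 mm² gives 84.28 mm² — area = 84.28 mm²; the r=5 sphere at (1, 1.5) slices to a regular 32-gon of circumradius 3.842 (√(r²−h²) with h=3.2 from center) (area = (32/2)·3.842²·sin(360°/32) = 46.07 mm²); After intersecting: the r=5 sphere at (1, 1.5) partially overlaps the result so far; clipping to the common part keeps 13.42 mm² — area = 13.42 mm². Overall, the cross-section is a single solid region. Net area = 13.42 mm².

13.42 mm²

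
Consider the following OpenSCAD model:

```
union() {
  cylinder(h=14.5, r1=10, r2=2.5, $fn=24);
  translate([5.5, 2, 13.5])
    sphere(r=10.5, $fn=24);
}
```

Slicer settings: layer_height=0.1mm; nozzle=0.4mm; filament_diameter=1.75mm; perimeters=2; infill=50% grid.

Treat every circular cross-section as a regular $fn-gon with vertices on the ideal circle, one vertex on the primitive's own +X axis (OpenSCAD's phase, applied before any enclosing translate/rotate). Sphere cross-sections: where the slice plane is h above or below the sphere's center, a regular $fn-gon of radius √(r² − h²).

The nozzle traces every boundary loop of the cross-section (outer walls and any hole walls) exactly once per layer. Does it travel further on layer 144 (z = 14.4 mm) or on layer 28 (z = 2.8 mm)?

Layer 144 (z = 14.4): the cone (r1=10→r2=2.5) has section circumradius 2.552 here — a regular 24-gon (perimeter = 2·24·2.552·sin(180°/24) = 15.99 mm); the r=10.5 sphere at (5.5, 2) slices to a regular 24-gon of circumradius 10.461 (√(r²−h²) with h=0.9 from center) (perimeter = 2·24·10.461·sin(180°/24) = 65.54 mm); Taking the union: the cone lies entirely inside the r=10.5 sphere at (5.5, 2), so the union is just the r=10.5 sphere at (5.5, 2) — boundary = 65.54 mm. So its perimeter = 65.54 mm. Layer 28 (z = 2.8): the cone (r1=10→r2=2.5) has section circumradius 8.552 here — a regular 24-gon (perimeter = 2·24·8.552·sin(180°/24) = 53.58 mm); the sphere at (5.5, 2) does not reach this height (|z−center|=10.700 > r=10.5); Merging all regions: only the cone is present, so the union is just that shape — boundary = 53.58 mm. So its perimeter = 53.58 mm. Layer 144 is larger (65.54 vs 53.58 mm).

layer 144 (z = 14.4 mm)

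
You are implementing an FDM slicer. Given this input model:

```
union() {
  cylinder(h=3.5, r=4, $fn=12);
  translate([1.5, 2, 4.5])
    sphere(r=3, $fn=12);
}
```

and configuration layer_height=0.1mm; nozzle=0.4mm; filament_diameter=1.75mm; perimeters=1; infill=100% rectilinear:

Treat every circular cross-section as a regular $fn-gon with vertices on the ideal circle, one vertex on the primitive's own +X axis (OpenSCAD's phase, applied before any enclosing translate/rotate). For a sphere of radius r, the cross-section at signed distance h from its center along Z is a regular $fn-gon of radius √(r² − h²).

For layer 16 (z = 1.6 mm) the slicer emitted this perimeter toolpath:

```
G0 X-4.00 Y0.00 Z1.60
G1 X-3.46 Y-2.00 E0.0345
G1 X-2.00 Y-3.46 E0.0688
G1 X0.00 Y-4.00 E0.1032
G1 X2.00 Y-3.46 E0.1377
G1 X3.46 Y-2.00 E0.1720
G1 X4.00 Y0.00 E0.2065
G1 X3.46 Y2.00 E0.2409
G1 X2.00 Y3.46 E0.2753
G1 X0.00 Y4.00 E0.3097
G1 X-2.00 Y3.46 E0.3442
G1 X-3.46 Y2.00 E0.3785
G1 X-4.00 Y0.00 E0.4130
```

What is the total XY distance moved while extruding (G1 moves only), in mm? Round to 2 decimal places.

Sum the Euclidean lengths of each G1 segment: total = 24.83 mm.

24.83 mm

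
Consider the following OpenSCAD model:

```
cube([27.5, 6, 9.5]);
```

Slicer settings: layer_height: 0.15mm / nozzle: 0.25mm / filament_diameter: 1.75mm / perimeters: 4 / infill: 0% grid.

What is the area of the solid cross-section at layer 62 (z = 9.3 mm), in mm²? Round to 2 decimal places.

At z = 9.3 mm: the 27.5×6 cube contributes its full rectangle (area 165.00 mm²). Overall, the cross-section is a single solid region. Net area = 165.00 mm².

165.00 mm²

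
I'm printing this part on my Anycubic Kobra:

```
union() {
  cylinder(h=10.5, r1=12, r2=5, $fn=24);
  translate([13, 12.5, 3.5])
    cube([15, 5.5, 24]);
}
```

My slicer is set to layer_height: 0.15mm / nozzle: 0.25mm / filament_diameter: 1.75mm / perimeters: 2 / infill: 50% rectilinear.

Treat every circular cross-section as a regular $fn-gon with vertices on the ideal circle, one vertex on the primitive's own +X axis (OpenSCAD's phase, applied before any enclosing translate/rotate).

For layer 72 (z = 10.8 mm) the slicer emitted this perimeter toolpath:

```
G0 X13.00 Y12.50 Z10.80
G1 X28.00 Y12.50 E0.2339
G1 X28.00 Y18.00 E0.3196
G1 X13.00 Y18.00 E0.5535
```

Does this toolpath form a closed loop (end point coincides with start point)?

Start point (G0): (13.00, 12.50). End point (last G1): the path does not return to the start — open.

no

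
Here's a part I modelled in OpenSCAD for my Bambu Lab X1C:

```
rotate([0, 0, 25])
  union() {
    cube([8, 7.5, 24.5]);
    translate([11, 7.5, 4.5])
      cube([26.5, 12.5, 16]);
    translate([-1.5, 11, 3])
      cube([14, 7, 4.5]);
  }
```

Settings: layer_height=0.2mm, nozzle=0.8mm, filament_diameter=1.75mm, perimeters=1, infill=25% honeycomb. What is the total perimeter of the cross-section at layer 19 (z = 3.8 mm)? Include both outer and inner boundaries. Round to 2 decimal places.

At z = 3.8 mm: the 8×7.5 cube contributes its full rectangle (perimeter 31.00 mm); the cube at (11, 7.5) does not reach this height (z outside [4.5, 20.5]); the cube at (-1.5, 11) is present — its section is the full 14×7 rectangle (perimeter 42.00 mm); Taking the union: the 2 present regions are separate (no shared area or edge), so areas and boundary lengths simply add and each stays a separate island — boundary = 73.00 mm; (whole slice rotated 25° about Z — lengths, areas and connectivity unchanged). Overall, the cross-section has 2 separate islands. Total boundary length (outer) = 73.00 mm.

73.00 mm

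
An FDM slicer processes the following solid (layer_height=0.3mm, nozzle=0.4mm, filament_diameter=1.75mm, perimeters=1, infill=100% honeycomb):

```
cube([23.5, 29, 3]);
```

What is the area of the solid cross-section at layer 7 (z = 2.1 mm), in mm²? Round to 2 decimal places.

681.50 mm²

At z = 2.1 mm: the 23.5×29 cube contributes its full rectangle (area 681.50 mm²). Overall, the cross-section is a single solid region. Net area = 681.50 mm².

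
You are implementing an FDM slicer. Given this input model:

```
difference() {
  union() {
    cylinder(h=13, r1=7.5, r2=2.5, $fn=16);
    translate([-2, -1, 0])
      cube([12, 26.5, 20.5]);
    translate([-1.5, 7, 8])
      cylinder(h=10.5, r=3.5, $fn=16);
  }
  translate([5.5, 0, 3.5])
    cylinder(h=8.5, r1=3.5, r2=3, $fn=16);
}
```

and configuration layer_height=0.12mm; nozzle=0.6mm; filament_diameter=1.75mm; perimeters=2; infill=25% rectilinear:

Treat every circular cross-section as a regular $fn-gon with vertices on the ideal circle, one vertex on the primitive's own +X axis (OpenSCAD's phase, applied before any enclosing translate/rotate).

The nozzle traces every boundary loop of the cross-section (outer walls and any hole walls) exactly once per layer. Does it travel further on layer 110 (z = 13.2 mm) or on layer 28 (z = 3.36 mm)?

Layer 110 (z = 13.2): the cone is absent (z outside [0, 13]); the cube at (-2, -1) is present — its section is the full 12×26.5 rectangle (perimeter 77.00 mm); the cylinder at (-1.5, 7): section is a regular 16-gon, circumradius r=3.5 (perimeter = 2·16·3.500·sin(180°/16) = 21.85 mm); Merging all regions: the regions partially overlap (shared area 22.20 mm²), so the edge portions inside another operand are dropped and the merged outline is re-measured after clipping — boundary = 80.10 mm; the cone at (5.5, 0) does not reach this height (z outside [3.5, 12]); Taking the first minus the rest: none of the subtracted shapes is present at this height, so that combined region is unchanged — boundary = 80.10 mm. So its perimeter = 80.10 mm. Layer 28 (z = 3.36): the cone contributes a regular 16-gon of circumradius 6.208 (interpolated between r1=7.5 and r2=2.5 at t=0.258) (perimeter = 2·16·6.208·sin(180°/16) = 38.75 mm); the 12×26.5 cube at (-2, -1) contributes its full rectangle (perimeter 77.00 mm); the cylinder at (-1.5, 7) is absent (z outside [8, 18.5]); Taking the union: the regions partially overlap (shared area 49.62 mm²), so the edge portions inside another operand are dropped and the merged outline is re-measured after clipping — boundary = 88.19 mm; the cone at (5.5, 0) does not reach this height (z outside [3.5, 12]); After the difference (first − rest): none of the subtracted shapes is present at this height, so the result so far is unchanged — boundary = 88.19 mm. So its perimeter = 88.19 mm. Layer 28 is larger (88.19 vs 80.10 mm).

layer 28 (z = 3.36 mm)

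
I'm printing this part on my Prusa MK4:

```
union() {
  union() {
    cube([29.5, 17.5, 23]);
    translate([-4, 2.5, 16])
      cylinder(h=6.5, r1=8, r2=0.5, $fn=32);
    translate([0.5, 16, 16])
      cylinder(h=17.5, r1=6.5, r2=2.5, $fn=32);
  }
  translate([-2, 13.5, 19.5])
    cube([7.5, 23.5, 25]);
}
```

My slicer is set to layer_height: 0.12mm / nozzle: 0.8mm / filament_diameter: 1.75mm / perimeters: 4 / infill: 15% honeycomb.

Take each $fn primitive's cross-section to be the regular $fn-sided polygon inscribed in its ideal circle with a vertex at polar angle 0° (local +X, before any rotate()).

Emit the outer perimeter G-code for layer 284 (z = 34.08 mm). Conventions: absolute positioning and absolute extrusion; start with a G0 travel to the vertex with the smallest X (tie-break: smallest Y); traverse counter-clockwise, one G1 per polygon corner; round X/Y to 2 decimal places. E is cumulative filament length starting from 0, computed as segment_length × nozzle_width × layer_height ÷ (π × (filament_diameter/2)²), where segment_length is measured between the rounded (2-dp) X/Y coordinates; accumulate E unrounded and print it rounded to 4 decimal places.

G0 X-2.00 Y13.50 Z34.08
G1 X5.50 Y13.50 E0.2993
G1 X5.50 Y37.00 E1.2373
G1 X-2.00 Y37.00 E1.5366
G1 X-2.00 Y13.50 E2.4746

At z = 34.08 mm: the cube does not reach this height (z outside [0, 23]); the cone at (-4, 2.5) is absent (z outside [16, 22.5]); the cone at (0.5, 16) does not reach this height (z outside [16, 33.5]); Combining (union): nothing is present at this height; the 7.5×23.5 cube at (-2, 13.5) contributes its full rectangle; Taking the union: only the 7.5×23.5 cube at (-2, 13.5) is present, so the union is just that shape — 1 connected region. The outline is a single polygon with 4 vertices. Extrusion per mm of travel: 0.8 × 0.12 / (π × 0.875²) = 0.039912. Accumulating E over each segment gives final E = 2.4746.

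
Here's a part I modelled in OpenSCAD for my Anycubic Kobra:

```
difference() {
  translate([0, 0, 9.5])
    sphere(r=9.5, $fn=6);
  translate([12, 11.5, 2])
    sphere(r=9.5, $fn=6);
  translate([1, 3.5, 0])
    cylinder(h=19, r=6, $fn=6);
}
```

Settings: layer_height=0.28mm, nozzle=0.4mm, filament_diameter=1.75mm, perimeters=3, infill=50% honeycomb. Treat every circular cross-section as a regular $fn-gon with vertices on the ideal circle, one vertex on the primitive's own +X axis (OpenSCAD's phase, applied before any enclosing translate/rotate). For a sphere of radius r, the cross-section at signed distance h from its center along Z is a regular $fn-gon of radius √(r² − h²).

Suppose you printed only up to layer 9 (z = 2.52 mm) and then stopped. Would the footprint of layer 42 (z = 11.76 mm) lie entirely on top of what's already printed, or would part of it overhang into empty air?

Compare the two slices. At z = 2.52: the r=9.5 sphere contributes a regular 6-gon of circumradius √(9.5²−6.98²) = 6.444 (area = (6/2)·6.444²·sin(360°/6) = 107.90 mm²); the r=9.5 sphere at (12, 11.5) contributes a regular 6-gon of circumradius √(9.5²−0.52²) = 9.486 (area = (6/2)·9.486²·sin(360°/6) = 233.77 mm²); the r=6 cylinder at (1, 3.5) gives a regular 6-gon of circumradius 6 (constant along its height) (area = (6/2)·6.000²·sin(360°/6) = 93.53 mm²); After the difference (first − rest): starting from the r=9.5 sphere (107.90 mm²), the r=9.5 sphere at (12, 11.5) misses the remaining region (no effect); the r=6 cylinder at (1, 3.5) partially overlaps it — only the 59.66 mm² overlap (of its 93.53 mm²) is removed, clipping the outline — area = 48.24 mm². At z = 11.76: the r=9.5 sphere contributes a regular 6-gon of circumradius √(9.5²−2.26²) = 9.227 (area = (6/2)·9.227²·sin(360°/6) = 221.21 mm²); the sphere at (12, 11.5) does not reach this height (|z−center|=9.760 > r=9.5); the r=6 cylinder at (1, 3.5) contributes a regular 6-gon of circumradius 6 (area = (6/2)·6.000²·sin(360°/6) = 93.53 mm²); Taking the first minus the rest: starting from the r=9.5 sphere (221.21 mm²), the r=6 cylinder at (1, 3.5) partially overlaps it — only the 89.01 mm² overlap (of its 93.53 mm²) is removed, clipping the outline — area = 132.19 mm². Checking containment: at z = 11.76 the cross-section extends beyond the z = 2.52 cross-section by about 83.95 mm².

part overhangs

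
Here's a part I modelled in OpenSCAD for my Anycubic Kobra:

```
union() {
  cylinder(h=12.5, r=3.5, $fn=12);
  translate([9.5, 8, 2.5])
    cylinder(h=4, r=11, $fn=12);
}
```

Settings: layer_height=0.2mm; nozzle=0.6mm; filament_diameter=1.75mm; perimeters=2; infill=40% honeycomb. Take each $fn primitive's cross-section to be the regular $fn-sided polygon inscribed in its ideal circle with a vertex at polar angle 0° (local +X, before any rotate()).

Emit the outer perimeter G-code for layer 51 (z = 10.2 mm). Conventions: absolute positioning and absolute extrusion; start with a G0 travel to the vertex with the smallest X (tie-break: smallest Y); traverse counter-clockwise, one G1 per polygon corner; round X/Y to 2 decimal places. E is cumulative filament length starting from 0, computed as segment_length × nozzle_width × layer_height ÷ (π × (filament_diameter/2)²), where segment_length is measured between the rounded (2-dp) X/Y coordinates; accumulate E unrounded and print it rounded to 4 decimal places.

G0 X-3.50 Y0.00 Z10.20
G1 X-3.03 Y-1.75 E0.0904
G1 X-1.75 Y-3.03 E0.1807
G1 X0.00 Y-3.50 E0.2711
G1 X1.75 Y-3.03 E0.3615
G1 X3.03 Y-1.75 E0.4518
G1 X3.50 Y0.00 E0.5422
G1 X3.03 Y1.75 E0.6326
G1 X1.75 Y3.03 E0.7229
G1 X0.00 Y3.50 E0.8133
G1 X-1.75 Y3.03 E0.9037
G1 X-3.03 Y1.75 E0.9941
G1 X-3.50 Y0.00 E1.0845

At z = 10.2 mm: the cylinder: section is a regular 12-gon, circumradius r=3.5; the cylinder at (9.5, 8) is absent (z outside [2.5, 6.5]); Merging all regions: only the r=3.5 cylinder is present, so the union is just that shape — 1 connected region. The outline is a single polygon with 12 vertices. Extrusion per mm of travel: 0.6 × 0.2 / (π × 0.875²) = 0.049890. Accumulating E over each segment gives final E = 1.0845.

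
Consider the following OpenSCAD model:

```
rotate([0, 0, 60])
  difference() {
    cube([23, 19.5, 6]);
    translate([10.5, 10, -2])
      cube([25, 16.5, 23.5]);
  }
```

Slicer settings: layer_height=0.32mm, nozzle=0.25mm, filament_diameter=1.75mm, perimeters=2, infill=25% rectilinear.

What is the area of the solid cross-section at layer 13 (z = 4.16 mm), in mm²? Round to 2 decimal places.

At z = 4.16 mm: the cube (footprint 23×19.5) is included at this height (area 448.50 mm²); the cube at (10.5, 10) is present — its section is the full 25×16.5 rectangle (area 412.50 mm²); Subtracting the remaining from the first: starting from the 23×19.5 cube (448.50 mm²), the 25×16.5 cube at (10.5, 10) partially overlaps it — only the 118.75 mm² overlap (of its 412.50 mm²) is removed, clipping the outline — area = 329.75 mm²; (whole slice rotated 60° about Z — lengths, areas and connectivity unchanged). Overall, the cross-section is a single solid region. Net area = 329.75 mm².

329.75 mm²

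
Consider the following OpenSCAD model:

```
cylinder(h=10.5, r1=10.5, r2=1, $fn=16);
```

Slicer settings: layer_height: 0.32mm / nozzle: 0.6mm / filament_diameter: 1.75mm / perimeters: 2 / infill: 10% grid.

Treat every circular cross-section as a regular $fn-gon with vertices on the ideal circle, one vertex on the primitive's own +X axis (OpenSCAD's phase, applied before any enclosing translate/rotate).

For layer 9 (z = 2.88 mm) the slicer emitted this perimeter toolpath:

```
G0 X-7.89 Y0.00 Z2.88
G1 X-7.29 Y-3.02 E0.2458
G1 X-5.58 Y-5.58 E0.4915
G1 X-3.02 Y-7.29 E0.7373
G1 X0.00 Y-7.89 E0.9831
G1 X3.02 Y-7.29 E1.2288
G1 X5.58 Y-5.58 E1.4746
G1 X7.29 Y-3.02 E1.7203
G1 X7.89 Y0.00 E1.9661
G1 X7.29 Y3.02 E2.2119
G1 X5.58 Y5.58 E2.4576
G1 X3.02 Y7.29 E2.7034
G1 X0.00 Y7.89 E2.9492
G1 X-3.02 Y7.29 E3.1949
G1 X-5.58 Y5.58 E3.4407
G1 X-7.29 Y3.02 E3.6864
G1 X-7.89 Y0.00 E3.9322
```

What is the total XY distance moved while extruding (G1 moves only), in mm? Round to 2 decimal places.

49.26 mm

Sum the Euclidean lengths of each G1 segment: total = 49.26 mm.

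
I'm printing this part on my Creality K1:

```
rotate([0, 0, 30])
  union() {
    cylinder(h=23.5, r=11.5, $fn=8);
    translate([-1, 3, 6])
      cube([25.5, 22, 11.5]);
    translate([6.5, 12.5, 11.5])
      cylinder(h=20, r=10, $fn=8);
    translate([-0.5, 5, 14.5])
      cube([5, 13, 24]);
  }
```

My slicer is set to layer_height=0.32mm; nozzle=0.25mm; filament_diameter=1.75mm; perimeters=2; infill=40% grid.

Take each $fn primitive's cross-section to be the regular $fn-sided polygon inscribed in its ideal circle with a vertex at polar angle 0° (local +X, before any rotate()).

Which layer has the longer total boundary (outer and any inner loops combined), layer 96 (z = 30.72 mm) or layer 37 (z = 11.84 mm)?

Layer 96 (z = 30.72): the cylinder is absent (z outside [0, 23.5]); the cube at (-1, 3) is not intersected at this z (z outside [6, 17.5]); the r=10 cylinder at (6.5, 12.5) gives a regular 8-gon of circumradius 10 (constant along its height) (perimeter = 2·8·10.000·sin(180°/8) = 61.23 mm); the cube at (-0.5, 5) (footprint 5×13) is included at this height (perimeter 36.00 mm); Taking the union: the regions partially overlap (shared area 64.81 mm²), so the edge portions inside another operand are dropped and the merged outline is re-measured after clipping — boundary = 61.55 mm; (whole slice rotated 30° about Z — lengths, areas and connectivity unchanged). So its perimeter = 61.55 mm. Layer 37 (z = 11.84): the r=11.5 cylinder gives a regular 8-gon of circumradius 11.5 (constant along its height) (perimeter = 2·8·11.500·sin(180°/8) = 70.41 mm); the cube at (-1, 3) is present — its section is the full 25.5×22 rectangle (perimeter 95.00 mm); the r=10 cylinder at (6.5, 12.5) contributes a regular 8-gon of circumradius 10 (perimeter = 2·8·10.000·sin(180°/8) = 61.23 mm); the cube at (-0.5, 5) is not intersected at this z (z outside [14.5, 38.5]); Taking the union: the regions partially overlap (shared area 340.70 mm²), so the edge portions inside another operand are dropped and the merged outline is re-measured after clipping — boundary = 130.21 mm; (whole slice rotated 30° about Z — lengths, areas and connectivity unchanged). So its perimeter = 130.21 mm. Layer 37 is larger (130.21 vs 61.55 mm).

layer 37 (z = 11.84 mm)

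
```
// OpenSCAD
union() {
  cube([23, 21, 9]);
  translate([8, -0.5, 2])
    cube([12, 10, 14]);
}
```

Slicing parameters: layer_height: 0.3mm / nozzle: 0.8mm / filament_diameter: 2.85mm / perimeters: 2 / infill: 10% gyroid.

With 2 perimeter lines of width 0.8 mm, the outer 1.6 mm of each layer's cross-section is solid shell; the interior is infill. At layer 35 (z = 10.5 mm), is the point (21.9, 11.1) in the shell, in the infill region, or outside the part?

At z = 10.5 mm: the cube is absent (z outside [0, 9]); the cube at (8, -0.5) is present — its section is the full 12×10 rectangle; Combining (union): only the 12×10 cube at (8, -0.5) is present, so the union is just that shape — 1 connected region. Overall, the cross-section is a single solid region. The nearest boundary edge runs (20.00, -0.50)→(20.00, 9.50); distance from the point to it = 2.48 mm. The point is not inside any of the regions above, so it lies outside the cross-section (2.48 mm from the nearest boundary).

outside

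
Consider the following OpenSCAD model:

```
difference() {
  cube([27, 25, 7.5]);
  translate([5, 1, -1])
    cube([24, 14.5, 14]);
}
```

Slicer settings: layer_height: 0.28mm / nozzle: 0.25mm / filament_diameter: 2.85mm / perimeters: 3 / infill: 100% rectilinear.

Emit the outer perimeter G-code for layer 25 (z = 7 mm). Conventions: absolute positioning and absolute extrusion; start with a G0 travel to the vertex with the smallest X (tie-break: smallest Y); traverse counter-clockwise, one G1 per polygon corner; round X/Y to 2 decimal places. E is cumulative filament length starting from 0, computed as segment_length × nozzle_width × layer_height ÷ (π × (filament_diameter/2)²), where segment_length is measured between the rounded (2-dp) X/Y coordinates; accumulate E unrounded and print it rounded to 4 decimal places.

G0 X0.00 Y0.00 Z7.00
G1 X27.00 Y0.00 E0.2963
G1 X27.00 Y1.00 E0.3072
G1 X5.00 Y1.00 E0.5486
G1 X5.00 Y15.50 E0.7077
G1 X27.00 Y15.50 E0.9491
G1 X27.00 Y25.00 E1.0534
G1 X0.00 Y25.00 E1.3497
G1 X0.00 Y0.00 E1.6240

At z = 7 mm: the cube is present — its section is the full 27×25 rectangle; the 24×14.5 cube at (5, 1) contributes its full rectangle; Subtracting the remaining from the first: starting from the 27×25 cube, the 24×14.5 cube at (5, 1) partially overlaps it — only the 319.00 mm² overlap (of its 348.00 mm²) is removed, clipping the outline — 1 connected region. The outline is a single polygon with 8 vertices. Extrusion per mm of travel: 0.25 × 0.28 / (π × 1.425²) = 0.010973. Accumulating E over each segment gives final E = 1.6240.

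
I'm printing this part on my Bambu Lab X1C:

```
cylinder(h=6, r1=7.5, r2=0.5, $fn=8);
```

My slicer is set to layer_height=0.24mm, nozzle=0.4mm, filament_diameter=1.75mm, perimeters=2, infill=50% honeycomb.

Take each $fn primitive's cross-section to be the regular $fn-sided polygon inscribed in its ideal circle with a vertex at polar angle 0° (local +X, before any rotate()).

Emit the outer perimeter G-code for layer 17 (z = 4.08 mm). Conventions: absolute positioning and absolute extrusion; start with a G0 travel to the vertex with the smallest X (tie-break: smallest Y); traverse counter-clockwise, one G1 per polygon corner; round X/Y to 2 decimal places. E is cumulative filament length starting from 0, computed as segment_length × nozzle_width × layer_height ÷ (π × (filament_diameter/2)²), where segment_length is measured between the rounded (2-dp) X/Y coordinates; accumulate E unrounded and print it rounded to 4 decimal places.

G0 X-2.74 Y0.00 Z4.08
G1 X-1.94 Y-1.94 E0.0838
G1 X0.00 Y-2.74 E0.1675
G1 X1.94 Y-1.94 E0.2513
G1 X2.74 Y0.00 E0.3350
G1 X1.94 Y1.94 E0.4188
G1 X0.00 Y2.74 E0.5025
G1 X-1.94 Y1.94 E0.5863
G1 X-2.74 Y0.00 E0.6700

At z = 4.08 mm: the cone (r1=7.5→r2=0.5) has section circumradius 2.740 here — a regular 8-gon. The outline is a single polygon with 8 vertices. Extrusion per mm of travel: 0.4 × 0.24 / (π × 0.875²) = 0.039912. Accumulating E over each segment gives final E = 0.6700.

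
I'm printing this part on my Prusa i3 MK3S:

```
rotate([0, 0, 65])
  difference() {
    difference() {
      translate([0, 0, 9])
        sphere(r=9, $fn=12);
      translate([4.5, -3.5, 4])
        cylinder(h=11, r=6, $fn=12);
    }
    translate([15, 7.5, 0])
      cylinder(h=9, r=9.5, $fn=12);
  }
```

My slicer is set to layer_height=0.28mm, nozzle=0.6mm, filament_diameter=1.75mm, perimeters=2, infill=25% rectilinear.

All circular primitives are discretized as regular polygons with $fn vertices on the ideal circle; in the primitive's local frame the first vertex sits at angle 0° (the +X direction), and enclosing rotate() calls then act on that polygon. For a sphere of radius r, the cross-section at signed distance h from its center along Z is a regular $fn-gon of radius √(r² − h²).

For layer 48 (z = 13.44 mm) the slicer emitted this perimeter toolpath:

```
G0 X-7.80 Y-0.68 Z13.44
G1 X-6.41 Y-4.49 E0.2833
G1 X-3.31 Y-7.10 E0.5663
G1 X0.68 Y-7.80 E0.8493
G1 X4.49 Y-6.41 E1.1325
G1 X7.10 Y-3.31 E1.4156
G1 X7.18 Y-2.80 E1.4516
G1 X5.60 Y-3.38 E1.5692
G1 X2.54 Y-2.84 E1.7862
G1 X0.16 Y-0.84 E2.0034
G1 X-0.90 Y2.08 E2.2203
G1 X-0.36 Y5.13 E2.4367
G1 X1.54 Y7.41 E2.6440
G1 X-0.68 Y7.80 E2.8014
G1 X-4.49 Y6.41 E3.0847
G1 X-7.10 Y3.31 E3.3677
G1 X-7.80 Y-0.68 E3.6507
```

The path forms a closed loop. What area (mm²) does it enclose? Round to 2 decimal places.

116.86 mm²

Apply the shoelace formula to the sequence of (X, Y) vertices; enclosed area = 116.86 mm².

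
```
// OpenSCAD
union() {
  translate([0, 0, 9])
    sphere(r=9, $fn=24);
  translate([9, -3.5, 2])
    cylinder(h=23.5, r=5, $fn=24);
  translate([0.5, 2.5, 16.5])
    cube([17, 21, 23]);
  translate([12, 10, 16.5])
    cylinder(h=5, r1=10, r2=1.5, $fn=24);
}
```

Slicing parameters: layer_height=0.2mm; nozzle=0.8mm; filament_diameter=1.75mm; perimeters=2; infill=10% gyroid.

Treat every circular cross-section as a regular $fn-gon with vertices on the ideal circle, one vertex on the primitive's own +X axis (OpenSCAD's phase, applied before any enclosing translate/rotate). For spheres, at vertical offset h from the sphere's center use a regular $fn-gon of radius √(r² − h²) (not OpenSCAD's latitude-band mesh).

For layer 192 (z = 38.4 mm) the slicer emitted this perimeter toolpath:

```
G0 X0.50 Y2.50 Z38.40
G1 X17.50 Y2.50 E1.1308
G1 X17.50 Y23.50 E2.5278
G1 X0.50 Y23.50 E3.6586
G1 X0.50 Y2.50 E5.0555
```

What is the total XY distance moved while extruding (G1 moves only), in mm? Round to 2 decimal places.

76.00 mm

Sum the Euclidean lengths of each G1 segment: total = 76.00 mm.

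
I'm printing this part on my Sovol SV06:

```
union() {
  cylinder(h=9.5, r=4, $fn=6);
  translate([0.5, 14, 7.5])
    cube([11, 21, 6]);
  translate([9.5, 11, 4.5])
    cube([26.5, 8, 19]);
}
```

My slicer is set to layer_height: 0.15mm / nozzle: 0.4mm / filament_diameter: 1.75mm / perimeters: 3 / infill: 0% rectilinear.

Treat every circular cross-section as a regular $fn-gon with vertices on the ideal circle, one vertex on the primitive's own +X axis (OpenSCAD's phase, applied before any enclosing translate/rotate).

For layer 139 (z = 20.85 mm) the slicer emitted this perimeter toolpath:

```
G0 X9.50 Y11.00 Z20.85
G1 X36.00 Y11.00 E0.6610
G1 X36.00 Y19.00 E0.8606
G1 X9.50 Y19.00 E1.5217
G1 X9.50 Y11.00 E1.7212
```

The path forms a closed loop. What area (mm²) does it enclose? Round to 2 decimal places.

212.00 mm²

Apply the shoelace formula to the sequence of (X, Y) vertices; enclosed area = 212.00 mm².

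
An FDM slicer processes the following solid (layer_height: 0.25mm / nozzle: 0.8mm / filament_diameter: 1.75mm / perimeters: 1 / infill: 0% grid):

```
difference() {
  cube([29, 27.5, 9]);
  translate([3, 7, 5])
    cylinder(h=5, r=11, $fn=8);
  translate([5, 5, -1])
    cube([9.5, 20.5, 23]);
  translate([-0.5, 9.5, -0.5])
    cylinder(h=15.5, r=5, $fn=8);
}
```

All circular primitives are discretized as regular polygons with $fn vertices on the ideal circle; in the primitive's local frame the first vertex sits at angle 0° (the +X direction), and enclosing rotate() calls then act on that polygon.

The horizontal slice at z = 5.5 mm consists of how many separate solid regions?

1

At z = 5.5 mm: the cube (footprint 29×27.5) is included at this height; the r=11 cylinder at (3, 7) contributes a regular 8-gon of circumradius 11; the cube at (5, 5) is present — its section is the full 9.5×20.5 rectangle; the cylinder at (-0.5, 9.5): section is a regular 8-gon, circumradius r=5; After the difference (first − rest): starting from the 29×27.5 cube, the r=11 cylinder at (3, 7) partially overlaps it — only the 204.55 mm² overlap (of its 342.24 mm²) is removed, clipping the outline; the 9.5×20.5 cube at (5, 5) partially overlaps it — only the 113.19 mm² overlap (of its 194.75 mm²) is removed, clipping the outline; the r=5 cylinder at (-0.5, 9.5) misses the remaining region (no effect) — 1 connected region. The result has 1 disconnected region.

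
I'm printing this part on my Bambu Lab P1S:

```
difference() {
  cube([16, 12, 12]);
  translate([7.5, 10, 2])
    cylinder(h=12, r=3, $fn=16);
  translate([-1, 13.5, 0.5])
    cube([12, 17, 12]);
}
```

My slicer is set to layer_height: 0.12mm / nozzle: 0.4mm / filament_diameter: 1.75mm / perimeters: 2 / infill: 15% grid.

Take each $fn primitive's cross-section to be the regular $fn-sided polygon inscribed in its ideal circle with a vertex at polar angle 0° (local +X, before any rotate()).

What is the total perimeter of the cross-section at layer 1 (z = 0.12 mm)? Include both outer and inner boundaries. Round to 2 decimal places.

At z = 0.12 mm: the cube is present — its section is the full 16×12 rectangle (perimeter 56.00 mm); the cylinder at (7.5, 10) is absent (z outside [2, 14]); the cube at (-1, 13.5) is not intersected at this z (z outside [0.5, 12.5]); Taking the first minus the rest: none of the subtracted shapes is present at this height, so the 16×12 cube is unchanged — boundary = 56.00 mm. Overall, the cross-section is a single solid region. Total boundary length (outer) = 56.00 mm.

56.00 mm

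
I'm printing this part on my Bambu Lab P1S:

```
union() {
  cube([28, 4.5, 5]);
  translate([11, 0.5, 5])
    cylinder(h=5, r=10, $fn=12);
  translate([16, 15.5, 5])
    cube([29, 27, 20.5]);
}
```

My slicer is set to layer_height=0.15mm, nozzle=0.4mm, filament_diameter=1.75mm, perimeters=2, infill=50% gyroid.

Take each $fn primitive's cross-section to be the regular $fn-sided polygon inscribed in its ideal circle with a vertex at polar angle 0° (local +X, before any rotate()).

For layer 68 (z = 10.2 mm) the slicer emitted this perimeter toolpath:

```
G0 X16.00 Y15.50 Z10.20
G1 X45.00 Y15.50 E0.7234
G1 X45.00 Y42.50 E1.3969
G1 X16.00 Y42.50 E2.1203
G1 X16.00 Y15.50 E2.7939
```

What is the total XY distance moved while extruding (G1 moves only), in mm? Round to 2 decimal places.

Sum the Euclidean lengths of each G1 segment: total = 112.00 mm.

112.00 mm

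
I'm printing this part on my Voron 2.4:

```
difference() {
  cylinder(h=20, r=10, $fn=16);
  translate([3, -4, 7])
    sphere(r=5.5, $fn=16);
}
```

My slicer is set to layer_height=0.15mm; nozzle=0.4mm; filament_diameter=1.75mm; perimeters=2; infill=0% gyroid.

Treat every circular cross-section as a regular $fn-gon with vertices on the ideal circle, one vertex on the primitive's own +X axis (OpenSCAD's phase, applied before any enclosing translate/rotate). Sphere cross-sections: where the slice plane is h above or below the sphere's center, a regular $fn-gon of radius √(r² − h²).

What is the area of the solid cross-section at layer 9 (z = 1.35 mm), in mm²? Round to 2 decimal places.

306.15 mm²

At z = 1.35 mm: the r=10 cylinder contributes a regular 16-gon of circumradius 10 (area = (16/2)·10.000²·sin(360°/16) = 306.15 mm²); the sphere at (3, -4) does not reach this height (|z−center|=5.650 > r=5.5); Taking the first minus the rest: none of the subtracted shapes is present at this height, so the r=10 cylinder is unchanged — area = 306.15 mm². Overall, the cross-section is a single solid region. Net area = 306.15 mm².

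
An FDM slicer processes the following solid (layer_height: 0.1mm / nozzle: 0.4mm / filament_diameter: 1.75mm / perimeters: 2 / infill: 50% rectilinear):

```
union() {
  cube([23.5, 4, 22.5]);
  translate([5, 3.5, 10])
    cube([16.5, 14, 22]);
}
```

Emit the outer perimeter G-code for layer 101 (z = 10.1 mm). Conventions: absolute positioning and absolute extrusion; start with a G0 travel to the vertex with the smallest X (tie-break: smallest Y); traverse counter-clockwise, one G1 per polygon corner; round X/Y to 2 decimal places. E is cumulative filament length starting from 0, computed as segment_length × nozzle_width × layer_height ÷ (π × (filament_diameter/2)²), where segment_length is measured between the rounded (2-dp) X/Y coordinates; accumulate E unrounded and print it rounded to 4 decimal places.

G0 X0.00 Y0.00 Z10.10
G1 X23.50 Y0.00 E0.3908
G1 X23.50 Y4.00 E0.4573
G1 X21.50 Y4.00 E0.4906
G1 X21.50 Y17.50 E0.7151
G1 X5.00 Y17.50 E0.9895
G1 X5.00 Y4.00 E1.2140
G1 X0.00 Y4.00 E1.2971
G1 X0.00 Y0.00 E1.3637

At z = 10.1 mm: the cube (footprint 23.5×4) is included at this height; the cube at (5, 3.5) is present — its section is the full 16.5×14 rectangle; Combining (union): the regions partially overlap (shared area 8.25 mm²), so overlapping operands fuse into one piece — 1 connected region. The outline is a single polygon with 8 vertices. Extrusion per mm of travel: 0.4 × 0.1 / (π × 0.875²) = 0.016630. Accumulating E over each segment gives final E = 1.3637.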